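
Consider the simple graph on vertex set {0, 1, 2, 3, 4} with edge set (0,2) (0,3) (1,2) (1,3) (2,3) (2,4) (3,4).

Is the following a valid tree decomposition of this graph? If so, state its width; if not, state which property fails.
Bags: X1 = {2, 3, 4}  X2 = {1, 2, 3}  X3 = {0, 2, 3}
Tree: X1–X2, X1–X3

Vertex coverage: the bags together contain {0, 1, 2, 3, 4}, the full vertex set. Edge coverage: each edge of G has both endpoints in at least one bag. Running intersection: for every vertex, the bags containing it form a connected subtree. All three properties hold, so this is a valid tree decomposition of width max|bag| − 1 = 2, and hence tw(G) ≤ 2.

Yes; width 2.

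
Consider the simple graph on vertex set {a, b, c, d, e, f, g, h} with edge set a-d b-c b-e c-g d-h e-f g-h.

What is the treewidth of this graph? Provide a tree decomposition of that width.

Treewidth 1.
Bags: B1 = {a, d}  B2 = {d, h}  B3 = {g, h}  B4 = {c, g}  B5 = {b, c}  B6 = {b, e}  B7 = {e, f}
Tree: B1–B2, B2–B3, B3–B4, B4–B5, B5–B6, B6–B7

The largest bag has 2 vertices, giving width 1; this decomposition certifies tw(G) ≤ 1. Any graph with an edge has treewidth ≥ 1, and G has the edge a–d. Combining the bounds, tw(G) = 1.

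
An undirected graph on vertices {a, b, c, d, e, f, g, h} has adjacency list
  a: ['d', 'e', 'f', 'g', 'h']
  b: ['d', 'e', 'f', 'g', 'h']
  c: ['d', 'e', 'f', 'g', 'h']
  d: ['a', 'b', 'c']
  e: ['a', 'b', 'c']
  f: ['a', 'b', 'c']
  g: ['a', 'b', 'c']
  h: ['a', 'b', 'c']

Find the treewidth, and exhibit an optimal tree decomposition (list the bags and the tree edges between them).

Treewidth 3.
One optimal decomposition is:
Bags: B1 = {a, b, c, e}  B2 = {a, b, c, g}  B3 = {a, b, c, d}  B4 = {a, b, c, f}  B5 = {a, b, c, h}
Tree: B1–B2, B2–B3, B3–B4, B4–B5

Each bag holds 4 vertices, so the decomposition has width 3, which upper-bounds the treewidth. For the lower bound: the 4 vertex sets {b,e}, {c,g}, {a}, {d} are disjoint, each induces a connected subgraph, and every pair is joined by at least one edge of G. Contracting each set to a single vertex therefore yields K_{4} as a minor, and since treewidth is minor-monotone, tw(G) ≥ tw(K_{4}) = 3. Hence tw(G) = 3 exactly.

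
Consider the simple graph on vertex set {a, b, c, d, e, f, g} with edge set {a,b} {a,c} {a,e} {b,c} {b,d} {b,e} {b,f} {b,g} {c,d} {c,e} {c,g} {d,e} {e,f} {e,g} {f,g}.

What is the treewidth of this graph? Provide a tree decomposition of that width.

Treewidth 3.
One optimal decomposition is:
Bags: B1 = {b, c, e, g}  B2 = {b, c, d, e}  B3 = {a, b, c, e}  B4 = {b, e, f, g}
Tree: B1–B2, B2–B3, B1–B4

The largest bag has 4 vertices, giving width 3; this decomposition certifies tw(G) ≤ 3. On the other hand G contains the 4-clique {b, c, d, e}. A clique must lie in a single bag of any decomposition, so no decomposition can have width below 3. Hence tw(G) = 3 exactly.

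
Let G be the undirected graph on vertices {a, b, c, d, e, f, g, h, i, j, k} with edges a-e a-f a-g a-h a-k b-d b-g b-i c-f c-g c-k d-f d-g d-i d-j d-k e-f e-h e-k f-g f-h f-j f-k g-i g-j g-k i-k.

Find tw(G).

3

A width-3 tree decomposition is:
Bags: B1 = {d, f, g, k}  B2 = {c, f, g, k}  B3 = {a, f, g, k}  B4 = {a, e, f, k}  B5 = {d, g, i, k}  B6 = {d, f, g, j}  B7 = {b, d, g, i}  B8 = {a, e, f, h}
Tree: B1–B2, B2–B3, B3–B4, B1–B5, B1–B6, B5–B7, B4–B8
The largest bag has 4 vertices, giving width 3; this decomposition certifies tw(G) ≤ 3. For the lower bound, the 4 vertices {d, f, g, j} are pairwise adjacent, and any tree decomposition puts a clique entirely inside one bag — forcing width ≥ 3. The upper and lower bounds meet at 3, so that is the treewidth.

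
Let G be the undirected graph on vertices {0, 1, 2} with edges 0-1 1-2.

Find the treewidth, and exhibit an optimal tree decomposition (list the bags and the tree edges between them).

Each bag holds 2 vertices, so the decomposition has width 1, which upper-bounds the treewidth. G has an edge, so its treewidth is at least 1. Therefore the treewidth is 1.

Treewidth 1.
One such decomposition:
Bags: B1 = {1, 2}  B2 = {0, 1}
Tree: B1–B2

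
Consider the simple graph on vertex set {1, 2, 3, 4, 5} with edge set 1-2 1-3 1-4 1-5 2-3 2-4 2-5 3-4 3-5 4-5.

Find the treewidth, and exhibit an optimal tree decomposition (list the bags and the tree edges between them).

A single bag containing all 5 vertices is trivially a valid decomposition of width 4. On the other hand G contains the 5-clique {1, 2, 3, 4, 5}. A clique must lie in a single bag of any decomposition, so no decomposition can have width below 4. Therefore the treewidth is 4.

Treewidth 4.
One optimal decomposition is:
Bags: B1 = {1, 2, 3, 4, 5}
Tree: (single bag)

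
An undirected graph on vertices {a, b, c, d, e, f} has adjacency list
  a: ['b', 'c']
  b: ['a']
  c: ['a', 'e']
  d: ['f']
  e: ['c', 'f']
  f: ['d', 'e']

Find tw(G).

A width-1 tree decomposition is:
Bags: B1 = {a, b}  B2 = {a, c}  B3 = {c, e}  B4 = {e, f}  B5 = {d, f}
Tree: B1–B2, B2–B3, B3–B4, B4–B5
The largest bag has 2 vertices, giving width 1; this decomposition certifies tw(G) ≤ 1. Any graph with an edge has treewidth ≥ 1, and G has the edge b–a. Hence tw(G) = 1 exactly.

1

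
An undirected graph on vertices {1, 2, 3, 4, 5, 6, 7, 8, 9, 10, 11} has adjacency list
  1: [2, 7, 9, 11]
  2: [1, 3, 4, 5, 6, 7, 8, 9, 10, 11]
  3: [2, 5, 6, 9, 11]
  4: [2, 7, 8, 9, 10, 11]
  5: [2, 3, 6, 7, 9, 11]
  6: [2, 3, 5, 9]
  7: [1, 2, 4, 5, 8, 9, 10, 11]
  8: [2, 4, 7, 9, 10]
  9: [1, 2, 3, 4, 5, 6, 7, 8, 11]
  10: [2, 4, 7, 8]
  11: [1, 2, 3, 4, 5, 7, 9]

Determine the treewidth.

4

A width-4 tree decomposition is:
Bags: B1 = {2, 3, 5, 9, 11}  B2 = {2, 3, 5, 6, 9}  B3 = {2, 5, 7, 9, 11}  B4 = {2, 4, 7, 9, 11}  B5 = {2, 4, 7, 8, 9}  B6 = {1, 2, 7, 9, 11}  B7 = {2, 4, 7, 8, 10}
Tree: B1–B2, B1–B3, B3–B4, B4–B5, B3–B6, B5–B7
Every bag has size at most 5, so the width is 5 − 1 = 4 and tw(G) ≤ 4. On the other hand G contains the 5-clique {2, 3, 5, 9, 11}. A clique must lie in a single bag of any decomposition, so no decomposition can have width below 4. Combining the bounds, tw(G) = 4.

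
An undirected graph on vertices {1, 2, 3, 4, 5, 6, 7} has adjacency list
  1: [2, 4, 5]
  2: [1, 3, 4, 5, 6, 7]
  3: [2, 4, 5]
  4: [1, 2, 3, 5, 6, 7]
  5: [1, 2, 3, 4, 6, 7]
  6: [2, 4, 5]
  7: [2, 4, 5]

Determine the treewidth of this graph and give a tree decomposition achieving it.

Each bag holds 4 vertices, so the decomposition has width 3, which upper-bounds the treewidth. Conversely, {1, 2, 4, 5} is a clique of size 4, and the vertices of any clique must share a bag in every tree decomposition; so some bag has ≥ 4 vertices and tw(G) ≥ 3. Combining the bounds, tw(G) = 3.

Treewidth 3.
Bags: B1 = {2, 4, 5, 6}  B2 = {2, 3, 4, 5}  B3 = {2, 4, 5, 7}  B4 = {1, 2, 4, 5}
Tree: B1–B2, B2–B3, B2–B4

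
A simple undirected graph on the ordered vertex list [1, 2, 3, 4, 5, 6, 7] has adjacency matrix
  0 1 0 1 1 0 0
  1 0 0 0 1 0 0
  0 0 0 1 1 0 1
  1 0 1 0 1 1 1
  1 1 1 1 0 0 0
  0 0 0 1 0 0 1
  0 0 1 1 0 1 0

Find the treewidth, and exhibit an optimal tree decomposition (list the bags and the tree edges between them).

Every bag has size at most 3, so the width is 3 − 1 = 2 and tw(G) ≤ 2. On the other hand G contains the 3-clique {1, 2, 5}. A clique must lie in a single bag of any decomposition, so no decomposition can have width below 2. Combining the bounds, tw(G) = 2.

Treewidth 2.
One optimal decomposition is:
Bags: B1 = {3, 4, 5}  B2 = {1, 4, 5}  B3 = {3, 4, 7}  B4 = {4, 6, 7}  B5 = {1, 2, 5}
Tree: B1–B2, B1–B3, B3–B4, B2–B5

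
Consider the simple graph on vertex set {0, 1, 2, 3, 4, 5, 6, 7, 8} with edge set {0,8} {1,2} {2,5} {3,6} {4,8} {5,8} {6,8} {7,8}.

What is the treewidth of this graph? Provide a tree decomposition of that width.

The largest bag has 2 vertices, giving width 1; this decomposition certifies tw(G) ≤ 1. G has an edge, so its treewidth is at least 1. The upper and lower bounds meet at 1, so that is the treewidth.

Treewidth 1.
Bags: B1 = {0, 8}  B2 = {5, 8}  B3 = {6, 8}  B4 = {4, 8}  B5 = {2, 5}  B6 = {3, 6}  B7 = {1, 2}  B8 = {7, 8}
Tree: B1–B2, B2–B3, B1–B4, B2–B5, B3–B6, B5–B7, B4–B8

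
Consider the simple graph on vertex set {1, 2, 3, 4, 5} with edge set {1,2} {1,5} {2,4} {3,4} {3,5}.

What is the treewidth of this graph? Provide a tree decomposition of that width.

Treewidth 2.
One optimal decomposition is:
Bags: B1 = {1, 3, 5}  B2 = {1, 2, 3}  B3 = {2, 3, 4}
Tree: B1–B2, B2–B3

Every bag has size at most 3, so the width is 3 − 1 = 2 and tw(G) ≤ 2. Since 3–5–1–2–4–3 is a cycle in G, G is not acyclic. Forests are exactly the graphs of treewidth ≤ 1, so tw(G) ≥ 2. Hence tw(G) = 2 exactly.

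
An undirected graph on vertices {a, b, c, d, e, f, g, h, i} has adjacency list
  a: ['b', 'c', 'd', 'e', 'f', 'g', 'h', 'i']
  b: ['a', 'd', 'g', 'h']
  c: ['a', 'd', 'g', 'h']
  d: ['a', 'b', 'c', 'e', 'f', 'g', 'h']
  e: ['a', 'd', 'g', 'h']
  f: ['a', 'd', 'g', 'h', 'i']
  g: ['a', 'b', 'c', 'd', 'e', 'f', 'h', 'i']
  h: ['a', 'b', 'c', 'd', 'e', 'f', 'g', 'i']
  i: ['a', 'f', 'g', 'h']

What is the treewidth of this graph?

A width-4 tree decomposition is:
Bags: B1 = {a, d, f, g, h}  B2 = {a, d, e, g, h}  B3 = {a, b, d, g, h}  B4 = {a, f, g, h, i}  B5 = {a, c, d, g, h}
Tree: B1–B2, B1–B3, B1–B4, B2–B5
Each bag holds 5 vertices, so the decomposition has width 4, which upper-bounds the treewidth. Conversely, {a, d, e, g, h} is a clique of size 5, and the vertices of any clique must share a bag in every tree decomposition; so some bag has ≥ 5 vertices and tw(G) ≥ 4. The upper and lower bounds meet at 4, so that is the treewidth.

4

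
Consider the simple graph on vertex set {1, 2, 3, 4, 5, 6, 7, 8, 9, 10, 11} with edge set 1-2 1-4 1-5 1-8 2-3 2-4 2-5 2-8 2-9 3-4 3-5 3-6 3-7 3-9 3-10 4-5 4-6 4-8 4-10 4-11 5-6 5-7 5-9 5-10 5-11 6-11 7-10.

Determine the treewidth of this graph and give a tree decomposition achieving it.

Treewidth 3.
One optimal decomposition is:
Bags: B1 = {2, 3, 4, 5}  B2 = {3, 4, 5, 10}  B3 = {1, 2, 4, 5}  B4 = {2, 3, 5, 9}  B5 = {1, 2, 4, 8}  B6 = {3, 5, 7, 10}  B7 = {3, 4, 5, 6}  B8 = {4, 5, 6, 11}
Tree: B1–B2, B1–B3, B1–B4, B3–B5, B2–B6, B1–B7, B7–B8

The largest bag has 4 vertices, giving width 3; this decomposition certifies tw(G) ≤ 3. Conversely, {1, 2, 4, 8} is a clique of size 4, and the vertices of any clique must share a bag in every tree decomposition; so some bag has ≥ 4 vertices and tw(G) ≥ 3. Therefore the treewidth is 3.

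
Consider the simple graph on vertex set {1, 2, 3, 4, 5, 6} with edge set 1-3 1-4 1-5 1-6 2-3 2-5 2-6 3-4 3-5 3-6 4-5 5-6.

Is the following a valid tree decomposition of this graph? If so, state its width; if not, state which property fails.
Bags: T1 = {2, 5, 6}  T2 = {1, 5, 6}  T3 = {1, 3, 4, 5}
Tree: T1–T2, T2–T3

No — edge (2,3) lies in no bag.

A tree decomposition must satisfy three properties: every vertex lies in some bag; for every edge, both endpoints lie together in some bag; and for every vertex, the bags containing it form a connected subtree. Here edge (2,3) lies in no bag, so the decomposition is invalid.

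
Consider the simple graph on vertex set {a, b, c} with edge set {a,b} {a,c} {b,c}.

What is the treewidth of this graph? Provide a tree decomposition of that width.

Treewidth 2.
One such decomposition:
Bags: B1 = {a, b, c}
Tree: (single bag)

A single bag containing all 3 vertices is trivially a valid decomposition of width 2. For the lower bound, the 3 vertices {a, b, c} are pairwise adjacent, and any tree decomposition puts a clique entirely inside one bag — forcing width ≥ 2. The upper and lower bounds meet at 2, so that is the treewidth.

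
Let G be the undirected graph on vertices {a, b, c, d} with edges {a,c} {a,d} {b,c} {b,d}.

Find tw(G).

2

A width-2 tree decomposition is:
Bags: B1 = {b, c, d}  B2 = {a, c, d}
Tree: B1–B2
Each bag holds 3 vertices, so the decomposition has width 2, which upper-bounds the treewidth. For the lower bound, G contains the cycle c–b–d–a–c, so G is not a forest; only forests have treewidth ≤ 1, hence tw(G) ≥ 2. The upper and lower bounds meet at 2, so that is the treewidth.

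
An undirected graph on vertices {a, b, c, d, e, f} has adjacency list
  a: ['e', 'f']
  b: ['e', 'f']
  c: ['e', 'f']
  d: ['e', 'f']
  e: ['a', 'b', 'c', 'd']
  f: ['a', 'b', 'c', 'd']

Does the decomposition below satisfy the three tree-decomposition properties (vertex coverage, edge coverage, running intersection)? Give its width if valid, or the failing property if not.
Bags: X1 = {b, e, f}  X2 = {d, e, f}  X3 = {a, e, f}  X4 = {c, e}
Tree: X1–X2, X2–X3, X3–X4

A tree decomposition must satisfy three properties: every vertex lies in some bag; for every edge, both endpoints lie together in some bag; and for every vertex, the bags containing it form a connected subtree. Here edge (f,c) lies in no bag, so the decomposition is invalid.

No — edge (f,c) lies in no bag.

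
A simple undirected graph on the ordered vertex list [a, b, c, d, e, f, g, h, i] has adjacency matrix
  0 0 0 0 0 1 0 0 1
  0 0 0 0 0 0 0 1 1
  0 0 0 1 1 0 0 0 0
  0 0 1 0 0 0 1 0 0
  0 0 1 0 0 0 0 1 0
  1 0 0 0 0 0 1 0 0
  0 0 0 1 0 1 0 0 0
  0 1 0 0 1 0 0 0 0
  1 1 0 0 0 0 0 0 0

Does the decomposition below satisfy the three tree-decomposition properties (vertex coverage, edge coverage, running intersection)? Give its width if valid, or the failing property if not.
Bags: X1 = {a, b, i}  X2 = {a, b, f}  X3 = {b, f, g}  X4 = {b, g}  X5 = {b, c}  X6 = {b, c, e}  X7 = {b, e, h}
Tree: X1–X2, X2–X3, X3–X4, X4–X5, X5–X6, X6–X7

No — vertex d appears in no bag.

A tree decomposition must satisfy three properties: every vertex lies in some bag; for every edge, both endpoints lie together in some bag; and for every vertex, the bags containing it form a connected subtree. Here vertex d appears in no bag, so the decomposition is invalid.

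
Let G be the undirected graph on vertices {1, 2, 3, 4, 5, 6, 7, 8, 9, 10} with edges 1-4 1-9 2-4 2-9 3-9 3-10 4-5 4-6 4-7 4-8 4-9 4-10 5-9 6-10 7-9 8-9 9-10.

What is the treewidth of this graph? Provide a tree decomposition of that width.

The largest bag has 3 vertices, giving width 2; this decomposition certifies tw(G) ≤ 2. Conversely, {3, 9, 10} is a clique of size 3, and the vertices of any clique must share a bag in every tree decomposition; so some bag has ≥ 3 vertices and tw(G) ≥ 2. Therefore the treewidth is 2.

Treewidth 2.
One optimal decomposition is:
Bags: B1 = {4, 9, 10}  B2 = {3, 9, 10}  B3 = {4, 8, 9}  B4 = {1, 4, 9}  B5 = {4, 6, 10}  B6 = {4, 7, 9}  B7 = {4, 5, 9}  B8 = {2, 4, 9}
Tree: B1–B2, B1–B3, B3–B4, B1–B5, B3–B6, B1–B7, B7–B8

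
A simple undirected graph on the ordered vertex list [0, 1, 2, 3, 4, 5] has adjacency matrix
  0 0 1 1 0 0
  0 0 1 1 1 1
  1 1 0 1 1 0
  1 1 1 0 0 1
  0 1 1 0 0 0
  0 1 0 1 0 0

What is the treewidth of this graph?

A width-2 tree decomposition is:
Bags: B1 = {1, 2, 3}  B2 = {1, 3, 5}  B3 = {1, 2, 4}  B4 = {0, 2, 3}
Tree: B1–B2, B1–B3, B1–B4
Every bag has size at most 3, so the width is 3 − 1 = 2 and tw(G) ≤ 2. Conversely, {0, 2, 3} is a clique of size 3, and the vertices of any clique must share a bag in every tree decomposition; so some bag has ≥ 3 vertices and tw(G) ≥ 2. Combining the bounds, tw(G) = 2.

2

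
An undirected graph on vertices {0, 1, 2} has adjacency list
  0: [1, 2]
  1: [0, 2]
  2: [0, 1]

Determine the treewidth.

A width-2 tree decomposition is:
Bags: B1 = {0, 1, 2}
Tree: (single bag)
With just one bag of size 3, the width is 3 − 1 = 2, so tw(G) ≤ 2. On the other hand G contains the 3-clique {0, 1, 2}. A clique must lie in a single bag of any decomposition, so no decomposition can have width below 2. Combining the bounds, tw(G) = 2.

2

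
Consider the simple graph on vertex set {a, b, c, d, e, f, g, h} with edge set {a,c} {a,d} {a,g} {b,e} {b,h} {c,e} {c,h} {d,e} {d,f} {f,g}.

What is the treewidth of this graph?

A width-2 tree decomposition is:
Bags: B1 = {a, f, g}  B2 = {a, d, f}  B3 = {a, c, d}  B4 = {c, d, e}  B5 = {c, e, h}  B6 = {b, e, h}
Tree: B1–B2, B2–B3, B3–B4, B4–B5, B5–B6
Each bag holds 3 vertices, so the decomposition has width 2, which upper-bounds the treewidth. For the lower bound, G contains the cycle g–f–d–a–g, so G is not a forest; only forests have treewidth ≤ 1, hence tw(G) ≥ 2. The upper and lower bounds meet at 2, so that is the treewidth.

2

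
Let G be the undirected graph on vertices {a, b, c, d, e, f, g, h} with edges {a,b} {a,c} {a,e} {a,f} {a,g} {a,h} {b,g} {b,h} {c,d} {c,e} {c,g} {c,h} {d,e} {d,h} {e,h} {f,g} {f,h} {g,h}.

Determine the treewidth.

A width-3 tree decomposition is:
Bags: B1 = {a, f, g, h}  B2 = {a, c, g, h}  B3 = {a, c, e, h}  B4 = {c, d, e, h}  B5 = {a, b, g, h}
Tree: B1–B2, B2–B3, B3–B4, B2–B5
Each bag holds 4 vertices, so the decomposition has width 3, which upper-bounds the treewidth. For the lower bound, the 4 vertices {c, d, e, h} are pairwise adjacent, and any tree decomposition puts a clique entirely inside one bag — forcing width ≥ 3. Combining the bounds, tw(G) = 3.

3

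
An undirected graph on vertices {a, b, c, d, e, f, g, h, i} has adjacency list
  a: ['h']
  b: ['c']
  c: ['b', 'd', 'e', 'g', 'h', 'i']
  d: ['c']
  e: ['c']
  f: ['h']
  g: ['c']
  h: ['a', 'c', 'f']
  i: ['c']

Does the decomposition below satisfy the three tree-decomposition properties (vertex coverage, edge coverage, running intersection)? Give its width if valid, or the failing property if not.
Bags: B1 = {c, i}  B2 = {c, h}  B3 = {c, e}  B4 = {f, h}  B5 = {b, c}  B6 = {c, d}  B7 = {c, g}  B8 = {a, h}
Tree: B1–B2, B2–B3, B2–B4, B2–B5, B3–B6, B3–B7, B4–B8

Vertex coverage: the bags together contain {a, b, c, d, e, f, g, h, i}, the full vertex set. Edge coverage: each edge of G has both endpoints in at least one bag. Running intersection: for every vertex, the bags containing it form a connected subtree. All three properties hold, so this is a valid tree decomposition of width max|bag| − 1 = 1, and hence tw(G) ≤ 1.

Yes; width 1.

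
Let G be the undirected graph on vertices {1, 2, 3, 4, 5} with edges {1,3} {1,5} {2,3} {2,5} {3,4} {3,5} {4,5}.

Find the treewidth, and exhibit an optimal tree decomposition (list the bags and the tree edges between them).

Each bag holds 3 vertices, so the decomposition has width 2, which upper-bounds the treewidth. For the lower bound, the 3 vertices {1, 3, 5} are pairwise adjacent, and any tree decomposition puts a clique entirely inside one bag — forcing width ≥ 2. Therefore the treewidth is 2.

Treewidth 2.
One such decomposition:
Bags: B1 = {3, 4, 5}  B2 = {2, 3, 5}  B3 = {1, 3, 5}
Tree: B1–B2, B1–B3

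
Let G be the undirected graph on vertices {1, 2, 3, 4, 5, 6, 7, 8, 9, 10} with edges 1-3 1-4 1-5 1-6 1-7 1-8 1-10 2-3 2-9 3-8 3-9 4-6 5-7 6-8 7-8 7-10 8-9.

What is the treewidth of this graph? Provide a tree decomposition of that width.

Treewidth 2.
One optimal decomposition is:
Bags: B1 = {1, 7, 8}  B2 = {1, 7, 10}  B3 = {1, 5, 7}  B4 = {1, 6, 8}  B5 = {1, 3, 8}  B6 = {3, 8, 9}  B7 = {1, 4, 6}  B8 = {2, 3, 9}
Tree: B1–B2, B1–B3, B1–B4, B1–B5, B5–B6, B4–B7, B6–B8

Each bag holds 3 vertices, so the decomposition has width 2, which upper-bounds the treewidth. Conversely, {1, 3, 8} is a clique of size 3, and the vertices of any clique must share a bag in every tree decomposition; so some bag has ≥ 3 vertices and tw(G) ≥ 2. Combining the bounds, tw(G) = 2.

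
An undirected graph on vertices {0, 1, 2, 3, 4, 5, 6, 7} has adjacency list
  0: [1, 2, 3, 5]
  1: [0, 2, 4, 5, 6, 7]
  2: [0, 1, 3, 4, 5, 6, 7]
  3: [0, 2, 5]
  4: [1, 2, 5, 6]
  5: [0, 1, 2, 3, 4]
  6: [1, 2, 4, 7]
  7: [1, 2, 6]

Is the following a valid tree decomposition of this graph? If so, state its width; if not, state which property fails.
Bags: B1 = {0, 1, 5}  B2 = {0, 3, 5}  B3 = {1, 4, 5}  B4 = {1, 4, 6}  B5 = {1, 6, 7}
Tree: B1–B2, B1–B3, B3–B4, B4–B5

A tree decomposition must satisfy three properties: every vertex lies in some bag; for every edge, both endpoints lie together in some bag; and for every vertex, the bags containing it form a connected subtree. Here vertex 2 appears in no bag, so the decomposition is invalid.

No — vertex 2 appears in no bag.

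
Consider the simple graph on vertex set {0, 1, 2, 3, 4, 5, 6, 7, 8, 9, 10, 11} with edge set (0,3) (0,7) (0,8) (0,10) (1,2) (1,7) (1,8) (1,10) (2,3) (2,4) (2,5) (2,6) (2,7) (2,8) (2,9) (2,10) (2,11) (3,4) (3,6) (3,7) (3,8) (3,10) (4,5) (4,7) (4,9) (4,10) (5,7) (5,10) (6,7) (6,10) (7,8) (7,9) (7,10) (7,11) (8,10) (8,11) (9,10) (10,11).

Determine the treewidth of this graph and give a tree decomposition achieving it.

Treewidth 4.
Bags: B1 = {2, 3, 4, 7, 10}  B2 = {2, 4, 5, 7, 10}  B3 = {2, 4, 7, 9, 10}  B4 = {2, 3, 7, 8, 10}  B5 = {2, 3, 6, 7, 10}  B6 = {2, 7, 8, 10, 11}  B7 = {1, 2, 7, 8, 10}  B8 = {0, 3, 7, 8, 10}
Tree: B1–B2, B2–B3, B1–B4, B4–B5, B4–B6, B4–B7, B4–B8

Each bag holds 5 vertices, so the decomposition has width 4, which upper-bounds the treewidth. For the lower bound, the 5 vertices {0, 3, 7, 8, 10} are pairwise adjacent, and any tree decomposition puts a clique entirely inside one bag — forcing width ≥ 4. The upper and lower bounds meet at 4, so that is the treewidth.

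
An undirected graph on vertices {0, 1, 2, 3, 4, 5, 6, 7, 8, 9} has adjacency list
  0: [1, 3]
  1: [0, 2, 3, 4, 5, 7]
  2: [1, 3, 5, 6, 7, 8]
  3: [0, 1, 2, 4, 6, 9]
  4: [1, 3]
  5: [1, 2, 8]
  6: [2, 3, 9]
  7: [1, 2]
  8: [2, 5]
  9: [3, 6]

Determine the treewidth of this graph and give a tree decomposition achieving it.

Every bag has size at most 3, so the width is 3 − 1 = 2 and tw(G) ≤ 2. Conversely, {2, 5, 8} is a clique of size 3, and the vertices of any clique must share a bag in every tree decomposition; so some bag has ≥ 3 vertices and tw(G) ≥ 2. Hence tw(G) = 2 exactly.

Treewidth 2.
One such decomposition:
Bags: B1 = {1, 2, 3}  B2 = {1, 2, 7}  B3 = {0, 1, 3}  B4 = {1, 2, 5}  B5 = {2, 5, 8}  B6 = {2, 3, 6}  B7 = {1, 3, 4}  B8 = {3, 6, 9}
Tree: B1–B2, B1–B3, B1–B4, B4–B5, B1–B6, B3–B7, B6–B8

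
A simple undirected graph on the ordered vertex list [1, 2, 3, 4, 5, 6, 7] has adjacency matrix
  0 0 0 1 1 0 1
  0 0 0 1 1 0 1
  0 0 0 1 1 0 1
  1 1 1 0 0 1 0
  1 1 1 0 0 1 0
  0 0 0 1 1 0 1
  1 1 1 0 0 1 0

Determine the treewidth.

A width-3 tree decomposition is:
Bags: B1 = {2, 4, 5, 7}  B2 = {4, 5, 6, 7}  B3 = {3, 4, 5, 7}  B4 = {1, 4, 5, 7}
Tree: B1–B2, B2–B3, B3–B4
Every bag has size at most 4, so the width is 4 − 1 = 3 and tw(G) ≤ 3. For the lower bound: the 4 vertex sets {2,5}, {6,7}, {4}, {3} are disjoint, each induces a connected subgraph, and every pair is joined by at least one edge of G. Contracting each set to a single vertex therefore yields K_{4} as a minor, and since treewidth is minor-monotone, tw(G) ≥ tw(K_{4}) = 3. The upper and lower bounds meet at 3, so that is the treewidth.

3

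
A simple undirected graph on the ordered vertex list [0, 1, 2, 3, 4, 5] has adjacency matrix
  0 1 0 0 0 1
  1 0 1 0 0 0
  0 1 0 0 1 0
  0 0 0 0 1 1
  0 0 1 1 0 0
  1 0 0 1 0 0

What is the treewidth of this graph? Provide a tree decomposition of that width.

Treewidth 2.
Bags: B1 = {0, 1, 2}  B2 = {0, 2, 4}  B3 = {0, 3, 4}  B4 = {0, 3, 5}
Tree: B1–B2, B2–B3, B3–B4

Every bag has size at most 3, so the width is 3 − 1 = 2 and tw(G) ≤ 2. For the lower bound, G contains the cycle 0–1–2–4–3–5–0, so G is not a forest; only forests have treewidth ≤ 1, hence tw(G) ≥ 2. The upper and lower bounds meet at 2, so that is the treewidth.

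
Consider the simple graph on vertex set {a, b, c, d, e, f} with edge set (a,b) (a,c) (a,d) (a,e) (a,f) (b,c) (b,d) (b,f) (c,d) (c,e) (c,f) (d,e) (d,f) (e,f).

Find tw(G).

4

A width-4 tree decomposition is:
Bags: B1 = {a, b, c, d, f}  B2 = {a, c, d, e, f}
Tree: B1–B2
Each bag holds 5 vertices, so the decomposition has width 4, which upper-bounds the treewidth. On the other hand G contains the 5-clique {a, c, d, e, f}. A clique must lie in a single bag of any decomposition, so no decomposition can have width below 4. Combining the bounds, tw(G) = 4.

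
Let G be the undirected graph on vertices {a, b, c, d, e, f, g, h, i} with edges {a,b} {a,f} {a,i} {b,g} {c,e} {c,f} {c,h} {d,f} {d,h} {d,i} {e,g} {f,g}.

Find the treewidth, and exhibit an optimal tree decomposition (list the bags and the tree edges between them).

Treewidth 3.
One such decomposition:
Bags: B1 = {a, d, h, i}  B2 = {a, d, f, h}  B3 = {a, c, f, h}  B4 = {a, b, c, f}  B5 = {b, c, f, g}  B6 = {b, c, e, g}
Tree: B1–B2, B2–B3, B3–B4, B4–B5, B5–B6

Each bag holds 4 vertices, so the decomposition has width 3, which upper-bounds the treewidth. For the lower bound: the 4 vertex sets {d,h,i}, {a}, {f}, {b,c,e,g} are disjoint, each induces a connected subgraph, and every pair is joined by at least one edge of G. Contracting each set to a single vertex therefore yields K_{4} as a minor, and since treewidth is minor-monotone, tw(G) ≥ tw(K_{4}) = 3. Hence tw(G) = 3 exactly.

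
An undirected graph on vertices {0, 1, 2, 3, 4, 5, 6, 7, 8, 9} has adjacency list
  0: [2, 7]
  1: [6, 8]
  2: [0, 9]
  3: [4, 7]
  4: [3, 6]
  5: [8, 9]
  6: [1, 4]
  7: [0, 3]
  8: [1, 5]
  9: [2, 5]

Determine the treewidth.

A width-2 tree decomposition is:
Bags: B1 = {0, 2, 9}  B2 = {0, 7, 9}  B3 = {3, 7, 9}  B4 = {3, 4, 9}  B5 = {4, 6, 9}  B6 = {1, 6, 9}  B7 = {1, 8, 9}  B8 = {5, 8, 9}
Tree: B1–B2, B2–B3, B3–B4, B4–B5, B5–B6, B6–B7, B7–B8
The largest bag has 3 vertices, giving width 2; this decomposition certifies tw(G) ≤ 2. For the lower bound, G contains the cycle 9–2–0–7–3–4–6–1–8–5–9, so G is not a forest; only forests have treewidth ≤ 1, hence tw(G) ≥ 2. Therefore the treewidth is 2.

2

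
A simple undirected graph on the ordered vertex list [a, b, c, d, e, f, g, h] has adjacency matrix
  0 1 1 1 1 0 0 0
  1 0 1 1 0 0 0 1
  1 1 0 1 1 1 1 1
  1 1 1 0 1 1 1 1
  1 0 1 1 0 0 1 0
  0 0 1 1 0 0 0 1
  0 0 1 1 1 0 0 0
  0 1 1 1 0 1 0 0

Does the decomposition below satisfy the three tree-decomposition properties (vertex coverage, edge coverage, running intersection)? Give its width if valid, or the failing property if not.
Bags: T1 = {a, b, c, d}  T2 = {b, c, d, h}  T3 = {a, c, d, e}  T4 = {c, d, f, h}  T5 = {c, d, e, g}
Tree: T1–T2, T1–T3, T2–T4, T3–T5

Yes; width 3.

Every vertex of G appears in some bag (union = {a, b, c, d, e, f, g, h}); every edge is covered by a bag; and for each vertex v the set of bags containing v is connected in the bag tree. The decomposition is therefore valid. The largest bag has 4 vertices, so the width is 3.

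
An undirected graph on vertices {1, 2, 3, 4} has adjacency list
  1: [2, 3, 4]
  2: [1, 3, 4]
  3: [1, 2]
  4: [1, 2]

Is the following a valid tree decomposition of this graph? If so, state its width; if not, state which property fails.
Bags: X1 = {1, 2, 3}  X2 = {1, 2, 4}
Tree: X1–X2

Vertex coverage: the bags together contain {1, 2, 3, 4}, the full vertex set. Edge coverage: each edge of G has both endpoints in at least one bag. Running intersection: for every vertex, the bags containing it form a connected subtree. All three properties hold, so this is a valid tree decomposition of width max|bag| − 1 = 2, and hence tw(G) ≤ 2.

Yes; width 2.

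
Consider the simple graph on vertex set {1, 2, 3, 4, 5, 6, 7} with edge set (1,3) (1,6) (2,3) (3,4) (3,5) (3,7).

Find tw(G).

A width-1 tree decomposition is:
Bags: B1 = {3, 4}  B2 = {1, 3}  B3 = {2, 3}  B4 = {1, 6}  B5 = {3, 7}  B6 = {3, 5}
Tree: B1–B2, B1–B3, B2–B4, B3–B5, B5–B6
Every bag has size at most 2, so the width is 2 − 1 = 1 and tw(G) ≤ 1. Since G has at least one edge (e.g. 4–3), it is not an edgeless graph, so tw(G) ≥ 1. Combining the bounds, tw(G) = 1.

1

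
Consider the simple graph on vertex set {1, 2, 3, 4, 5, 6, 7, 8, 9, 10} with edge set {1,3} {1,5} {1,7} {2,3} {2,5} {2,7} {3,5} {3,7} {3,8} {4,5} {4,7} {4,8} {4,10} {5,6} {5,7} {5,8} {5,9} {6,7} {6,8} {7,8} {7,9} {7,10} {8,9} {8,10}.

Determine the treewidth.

3

A width-3 tree decomposition is:
Bags: B1 = {4, 5, 7, 8}  B2 = {3, 5, 7, 8}  B3 = {5, 6, 7, 8}  B4 = {1, 3, 5, 7}  B5 = {4, 7, 8, 10}  B6 = {5, 7, 8, 9}  B7 = {2, 3, 5, 7}
Tree: B1–B2, B1–B3, B2–B4, B1–B5, B2–B6, B4–B7
The largest bag has 4 vertices, giving width 3; this decomposition certifies tw(G) ≤ 3. For the lower bound, the 4 vertices {4, 7, 8, 10} are pairwise adjacent, and any tree decomposition puts a clique entirely inside one bag — forcing width ≥ 3. Combining the bounds, tw(G) = 3.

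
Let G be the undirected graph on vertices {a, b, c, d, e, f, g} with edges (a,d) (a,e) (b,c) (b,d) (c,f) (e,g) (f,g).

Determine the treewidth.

2

A width-2 tree decomposition is:
Bags: B1 = {e, f, g}  B2 = {c, e, f}  B3 = {b, c, e}  B4 = {b, d, e}  B5 = {a, d, e}
Tree: B1–B2, B2–B3, B3–B4, B4–B5
Each bag holds 3 vertices, so the decomposition has width 2, which upper-bounds the treewidth. Since e–g–f–c–b–d–a–e is a cycle in G, G is not acyclic. Forests are exactly the graphs of treewidth ≤ 1, so tw(G) ≥ 2. Combining the bounds, tw(G) = 2.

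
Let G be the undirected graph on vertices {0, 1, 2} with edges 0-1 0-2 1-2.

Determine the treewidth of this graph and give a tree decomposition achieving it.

With just one bag of size 3, the width is 3 − 1 = 2, so tw(G) ≤ 2. On the other hand G contains the 3-clique {0, 1, 2}. A clique must lie in a single bag of any decomposition, so no decomposition can have width below 2. Therefore the treewidth is 2.

Treewidth 2.
One such decomposition:
Bags: B1 = {0, 1, 2}
Tree: (single bag)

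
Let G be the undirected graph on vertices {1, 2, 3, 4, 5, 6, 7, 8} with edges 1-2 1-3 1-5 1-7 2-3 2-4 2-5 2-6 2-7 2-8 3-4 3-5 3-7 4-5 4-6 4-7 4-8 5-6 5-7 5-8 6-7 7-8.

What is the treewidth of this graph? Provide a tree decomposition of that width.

Each bag holds 5 vertices, so the decomposition has width 4, which upper-bounds the treewidth. Conversely, {1, 2, 3, 5, 7} is a clique of size 5, and the vertices of any clique must share a bag in every tree decomposition; so some bag has ≥ 5 vertices and tw(G) ≥ 4. The upper and lower bounds meet at 4, so that is the treewidth.

Treewidth 4.
Bags: B1 = {2, 3, 4, 5, 7}  B2 = {1, 2, 3, 5, 7}  B3 = {2, 4, 5, 7, 8}  B4 = {2, 4, 5, 6, 7}
Tree: B1–B2, B1–B3, B3–B4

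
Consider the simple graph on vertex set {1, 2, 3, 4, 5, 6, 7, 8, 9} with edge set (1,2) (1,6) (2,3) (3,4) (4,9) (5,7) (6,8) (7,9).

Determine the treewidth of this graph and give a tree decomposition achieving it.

Each bag holds 2 vertices, so the decomposition has width 1, which upper-bounds the treewidth. Any graph with an edge has treewidth ≥ 1, and G has the edge 5–7. The upper and lower bounds meet at 1, so that is the treewidth.

Treewidth 1.
One such decomposition:
Bags: B1 = {5, 7}  B2 = {7, 9}  B3 = {4, 9}  B4 = {3, 4}  B5 = {2, 3}  B6 = {1, 2}  B7 = {1, 6}  B8 = {6, 8}
Tree: B1–B2, B2–B3, B3–B4, B4–B5, B5–B6, B6–B7, B7–B8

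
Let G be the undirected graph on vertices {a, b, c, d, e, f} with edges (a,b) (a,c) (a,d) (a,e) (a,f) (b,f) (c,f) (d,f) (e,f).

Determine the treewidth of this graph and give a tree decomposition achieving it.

The largest bag has 3 vertices, giving width 2; this decomposition certifies tw(G) ≤ 2. Conversely, {a, d, f} is a clique of size 3, and the vertices of any clique must share a bag in every tree decomposition; so some bag has ≥ 3 vertices and tw(G) ≥ 2. Hence tw(G) = 2 exactly.

Treewidth 2.
Bags: B1 = {a, b, f}  B2 = {a, c, f}  B3 = {a, e, f}  B4 = {a, d, f}
Tree: B1–B2, B2–B3, B1–B4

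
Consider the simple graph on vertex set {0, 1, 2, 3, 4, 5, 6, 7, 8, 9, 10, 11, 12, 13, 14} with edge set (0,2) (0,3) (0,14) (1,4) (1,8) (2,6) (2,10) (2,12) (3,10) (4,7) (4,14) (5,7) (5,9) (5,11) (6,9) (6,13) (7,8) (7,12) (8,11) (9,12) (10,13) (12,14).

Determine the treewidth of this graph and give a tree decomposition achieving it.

Treewidth 3.
One optimal decomposition is:
Bags: B1 = {1, 5, 8, 11}  B2 = {1, 5, 7, 8}  B3 = {1, 4, 5, 7}  B4 = {4, 5, 7, 9}  B5 = {4, 7, 9, 12}  B6 = {4, 9, 12, 14}  B7 = {6, 9, 12, 14}  B8 = {2, 6, 12, 14}  B9 = {0, 2, 6, 14}  B10 = {0, 2, 6, 13}  B11 = {0, 2, 10, 13}  B12 = {0, 3, 10, 13}
Tree: B1–B2, B2–B3, B3–B4, B4–B5, B5–B6, B6–B7, B7–B8, B8–B9, B9–B10, B10–B11, B11–B12

Every bag has size at most 4, so the width is 4 − 1 = 3 and tw(G) ≤ 3. For the lower bound: the 4 vertex sets {1,8,11}, {5}, {7}, {4,9,12,14} are disjoint, each induces a connected subgraph, and every pair is joined by at least one edge of G. Contracting each set to a single vertex therefore yields K_{4} as a minor, and since treewidth is minor-monotone, tw(G) ≥ tw(K_{4}) = 3. Hence tw(G) = 3 exactly.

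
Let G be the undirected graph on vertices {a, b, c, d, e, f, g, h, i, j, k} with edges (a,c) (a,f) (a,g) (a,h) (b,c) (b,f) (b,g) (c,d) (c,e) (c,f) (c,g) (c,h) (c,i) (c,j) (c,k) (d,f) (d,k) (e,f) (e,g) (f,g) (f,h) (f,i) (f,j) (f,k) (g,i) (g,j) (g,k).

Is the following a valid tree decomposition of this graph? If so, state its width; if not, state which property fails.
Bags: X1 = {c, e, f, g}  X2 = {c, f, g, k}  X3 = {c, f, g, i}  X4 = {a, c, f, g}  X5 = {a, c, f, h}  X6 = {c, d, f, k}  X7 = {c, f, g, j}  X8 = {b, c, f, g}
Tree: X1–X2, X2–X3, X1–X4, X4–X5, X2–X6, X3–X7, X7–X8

Yes; width 3.

Checking the three conditions: (i) the bags cover all of {a, b, c, d, e, f, g, h, i, j, k}; (ii) for each edge, some bag contains both endpoints; (iii) the bags containing any fixed vertex form a subtree. All hold, so the decomposition is valid with width 4 − 1 = 3.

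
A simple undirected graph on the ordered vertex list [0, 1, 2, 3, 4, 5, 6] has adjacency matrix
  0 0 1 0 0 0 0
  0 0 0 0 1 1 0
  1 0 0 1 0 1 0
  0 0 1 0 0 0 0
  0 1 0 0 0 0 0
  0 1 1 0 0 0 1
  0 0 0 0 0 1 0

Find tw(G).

A width-1 tree decomposition is:
Bags: B1 = {2, 5}  B2 = {2, 3}  B3 = {1, 5}  B4 = {1, 4}  B5 = {5, 6}  B6 = {0, 2}
Tree: B1–B2, B1–B3, B3–B4, B3–B5, B1–B6
The largest bag has 2 vertices, giving width 1; this decomposition certifies tw(G) ≤ 1. Since G has at least one edge (e.g. 5–2), it is not an edgeless graph, so tw(G) ≥ 1. Hence tw(G) = 1 exactly.

1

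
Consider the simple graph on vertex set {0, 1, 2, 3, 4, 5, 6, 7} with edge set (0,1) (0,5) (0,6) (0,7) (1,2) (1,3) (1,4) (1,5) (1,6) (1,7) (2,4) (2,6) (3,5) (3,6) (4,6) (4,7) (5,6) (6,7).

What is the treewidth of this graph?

A width-3 tree decomposition is:
Bags: B1 = {0, 1, 5, 6}  B2 = {0, 1, 6, 7}  B3 = {1, 3, 5, 6}  B4 = {1, 4, 6, 7}  B5 = {1, 2, 4, 6}
Tree: B1–B2, B1–B3, B2–B4, B4–B5
The largest bag has 4 vertices, giving width 3; this decomposition certifies tw(G) ≤ 3. Conversely, {0, 1, 5, 6} is a clique of size 4, and the vertices of any clique must share a bag in every tree decomposition; so some bag has ≥ 4 vertices and tw(G) ≥ 3. Combining the bounds, tw(G) = 3.

3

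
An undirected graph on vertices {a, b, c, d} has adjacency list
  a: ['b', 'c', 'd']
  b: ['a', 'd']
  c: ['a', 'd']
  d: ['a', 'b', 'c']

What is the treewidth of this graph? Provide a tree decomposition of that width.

Treewidth 2.
Bags: B1 = {a, b, d}  B2 = {a, c, d}
Tree: B1–B2

Each bag holds 3 vertices, so the decomposition has width 2, which upper-bounds the treewidth. On the other hand G contains the 3-clique {a, c, d}. A clique must lie in a single bag of any decomposition, so no decomposition can have width below 2. Therefore the treewidth is 2.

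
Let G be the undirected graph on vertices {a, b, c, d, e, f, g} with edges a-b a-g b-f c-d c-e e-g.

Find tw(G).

1

A width-1 tree decomposition is:
Bags: B1 = {c, d}  B2 = {c, e}  B3 = {e, g}  B4 = {a, g}  B5 = {a, b}  B6 = {b, f}
Tree: B1–B2, B2–B3, B3–B4, B4–B5, B5–B6
The largest bag has 2 vertices, giving width 1; this decomposition certifies tw(G) ≤ 1. Since G has at least one edge (e.g. d–c), it is not an edgeless graph, so tw(G) ≥ 1. Combining the bounds, tw(G) = 1.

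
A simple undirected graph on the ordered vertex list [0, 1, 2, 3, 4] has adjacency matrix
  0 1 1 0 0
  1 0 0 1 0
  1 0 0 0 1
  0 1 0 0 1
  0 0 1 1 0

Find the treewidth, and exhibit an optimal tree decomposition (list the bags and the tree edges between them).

Treewidth 2.
Bags: B1 = {1, 3, 4}  B2 = {1, 2, 4}  B3 = {0, 1, 2}
Tree: B1–B2, B2–B3

The largest bag has 3 vertices, giving width 2; this decomposition certifies tw(G) ≤ 2. Since 1–3–4–2–0–1 is a cycle in G, G is not acyclic. Forests are exactly the graphs of treewidth ≤ 1, so tw(G) ≥ 2. Therefore the treewidth is 2.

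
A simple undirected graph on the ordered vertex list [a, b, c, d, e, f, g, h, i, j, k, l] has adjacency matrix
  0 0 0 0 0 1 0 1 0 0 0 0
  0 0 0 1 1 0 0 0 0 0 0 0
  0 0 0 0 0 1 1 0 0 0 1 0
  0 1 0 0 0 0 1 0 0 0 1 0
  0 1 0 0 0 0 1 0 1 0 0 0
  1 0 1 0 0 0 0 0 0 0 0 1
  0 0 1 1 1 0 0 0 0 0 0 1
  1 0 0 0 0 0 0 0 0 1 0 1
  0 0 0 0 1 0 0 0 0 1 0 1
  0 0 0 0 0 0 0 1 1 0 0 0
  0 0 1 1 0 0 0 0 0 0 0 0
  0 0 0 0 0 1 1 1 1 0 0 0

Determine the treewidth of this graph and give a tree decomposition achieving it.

Every bag has size at most 4, so the width is 4 − 1 = 3 and tw(G) ≤ 3. For the lower bound: the 4 vertex sets {b,d,k}, {e}, {g}, {c,f,i,l} are disjoint, each induces a connected subgraph, and every pair is joined by at least one edge of G. Contracting each set to a single vertex therefore yields K_{4} as a minor, and since treewidth is minor-monotone, tw(G) ≥ tw(K_{4}) = 3. Combining the bounds, tw(G) = 3.

Treewidth 3.
One optimal decomposition is:
Bags: B1 = {b, d, e, k}  B2 = {d, e, g, k}  B3 = {c, e, g, k}  B4 = {c, e, g, i}  B5 = {c, g, i, l}  B6 = {c, f, i, l}  B7 = {f, i, j, l}  B8 = {f, h, j, l}  B9 = {a, f, h, j}
Tree: B1–B2, B2–B3, B3–B4, B4–B5, B5–B6, B6–B7, B7–B8, B8–B9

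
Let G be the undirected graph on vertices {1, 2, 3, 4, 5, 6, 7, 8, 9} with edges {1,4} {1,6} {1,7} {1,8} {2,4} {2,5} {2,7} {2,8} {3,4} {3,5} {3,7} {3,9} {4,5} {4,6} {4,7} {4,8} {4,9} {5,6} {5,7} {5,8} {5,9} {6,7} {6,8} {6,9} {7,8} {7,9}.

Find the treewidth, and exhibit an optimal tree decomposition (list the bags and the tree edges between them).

Every bag has size at most 5, so the width is 5 − 1 = 4 and tw(G) ≤ 4. Conversely, {1, 4, 6, 7, 8} is a clique of size 5, and the vertices of any clique must share a bag in every tree decomposition; so some bag has ≥ 5 vertices and tw(G) ≥ 4. Hence tw(G) = 4 exactly.

Treewidth 4.
One such decomposition:
Bags: B1 = {4, 5, 6, 7, 8}  B2 = {2, 4, 5, 7, 8}  B3 = {1, 4, 6, 7, 8}  B4 = {4, 5, 6, 7, 9}  B5 = {3, 4, 5, 7, 9}
Tree: B1–B2, B1–B3, B1–B4, B4–B5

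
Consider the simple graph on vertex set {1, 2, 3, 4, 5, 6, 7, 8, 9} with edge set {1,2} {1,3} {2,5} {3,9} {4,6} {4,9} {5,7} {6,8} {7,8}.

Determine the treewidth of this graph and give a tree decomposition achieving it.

Treewidth 2.
One such decomposition:
Bags: B1 = {5, 7, 8}  B2 = {2, 5, 8}  B3 = {1, 2, 8}  B4 = {1, 3, 8}  B5 = {3, 8, 9}  B6 = {4, 8, 9}  B7 = {4, 6, 8}
Tree: B1–B2, B2–B3, B3–B4, B4–B5, B5–B6, B6–B7

Each bag holds 3 vertices, so the decomposition has width 2, which upper-bounds the treewidth. The edges 8–7–5–2–1–3–9–4–6–8 form a cycle, so G is not a tree and its treewidth is at least 2. Combining the bounds, tw(G) = 2.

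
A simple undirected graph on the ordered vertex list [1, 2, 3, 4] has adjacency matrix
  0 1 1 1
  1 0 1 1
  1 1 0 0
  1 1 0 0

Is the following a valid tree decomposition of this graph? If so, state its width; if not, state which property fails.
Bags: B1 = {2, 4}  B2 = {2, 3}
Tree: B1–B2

A tree decomposition must satisfy three properties: every vertex lies in some bag; for every edge, both endpoints lie together in some bag; and for every vertex, the bags containing it form a connected subtree. Here vertex 1 appears in no bag, so the decomposition is invalid.

No — vertex 1 appears in no bag.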